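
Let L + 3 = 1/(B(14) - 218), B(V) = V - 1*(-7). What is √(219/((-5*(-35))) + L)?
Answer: I*√83370203/6895 ≈ 1.3243*I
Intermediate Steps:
B(V) = 7 + V (B(V) = V + 7 = 7 + V)
L = -592/197 (L = -3 + 1/((7 + 14) - 218) = -3 + 1/(21 - 218) = -3 + 1/(-197) = -3 - 1/197 = -592/197 ≈ -3.0051)
√(219/((-5*(-35))) + L) = √(219/((-5*(-35))) - 592/197) = √(219/175 - 592/197) = √(-60457/34475) = I*√83370203/6895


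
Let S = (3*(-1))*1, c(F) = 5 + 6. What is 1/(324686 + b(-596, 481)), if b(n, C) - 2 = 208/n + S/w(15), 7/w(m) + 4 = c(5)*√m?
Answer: 50459000192/16383500693823247 + 732633*√15/16383500693823247 ≈ 3.0800e-6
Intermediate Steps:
c(F) = 11
w(m) = 7/(-4 + 11*√m)
S = -3 (S = -3*1 = -3)
b(n, C) = 26/7 + 208/n - 33*√15/7 (b(n, C) = 2 + (208/n - (-12/7 + 33*√15/7)) = 2 + (208/n - 3*(-4/7 + 11*√15/7)) = 2 + (208/n + (12/7 - 33*√15/7)) = 2 + (12/7 + 208/n - 33*√15/7) = 26/7 + 208/n - 33*√15/7)
1/(324686 + b(-596, 481)) = 1/(324686 + (⅐)*(1456 - 596*(26 - 33*√15))/(-596)) = 1/(324686 + (⅐)*(-1/596)*(1456 + (-15496 + 19668*√15))) = 1/(324686 + (⅐)*(-1/596)*(-14040 + 19668*√15)) = 1/(324686 + (3510/1043 - 33*√15/7)) = 1/(338651008/1043 - 33*√15/7)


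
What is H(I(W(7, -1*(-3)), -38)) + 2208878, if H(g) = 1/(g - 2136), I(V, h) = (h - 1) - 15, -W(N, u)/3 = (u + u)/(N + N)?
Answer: 4837442819/2190 ≈ 2.2089e+6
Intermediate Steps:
W(N, u) = -3*u/N (W(N, u) = -3*(u + u)/(N + N) = -3*2*u/(2*N) = -3*2*u*1/(2*N) = -3*u/N)
I(V, h) = -16 + h (I(V, h) = (-1 + h) - 15 = -16 + h)
H(g) = 1/(-2136 + g)
H(I(W(7, -1*(-3)), -38)) + 2208878 = 1/(-2136 + (-16 - 38)) + 2208878 = 1/(-2136 - 54) + 2208878 = 1/(-2190) + 2208878 = -1/2190 + 2208878 = 4837442819/2190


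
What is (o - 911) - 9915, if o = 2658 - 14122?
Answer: -22290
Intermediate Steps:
o = -11464
(o - 911) - 9915 = (-11464 - 911) - 9915 = -12375 - 9915 = -22290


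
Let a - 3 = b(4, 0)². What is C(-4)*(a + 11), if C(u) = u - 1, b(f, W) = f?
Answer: -150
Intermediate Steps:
C(u) = -1 + u
a = 19 (a = 3 + 4² = 3 + 16 = 19)
C(-4)*(a + 11) = (-1 - 4)*(19 + 11) = -5*30 = -150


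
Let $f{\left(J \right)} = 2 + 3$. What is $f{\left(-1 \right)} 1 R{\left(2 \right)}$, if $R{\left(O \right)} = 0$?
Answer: $0$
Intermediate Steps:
$f{\left(J \right)} = 5$
$f{\left(-1 \right)} 1 R{\left(2 \right)} = 5 \cdot 1 \cdot 0 = 5 \cdot 0 = 0$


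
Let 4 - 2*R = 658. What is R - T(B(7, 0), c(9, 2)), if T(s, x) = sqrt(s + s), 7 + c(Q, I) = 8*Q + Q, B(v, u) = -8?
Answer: -327 - 4*I ≈ -327.0 - 4.0*I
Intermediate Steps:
c(Q, I) = -7 + 9*Q (c(Q, I) = -7 + (8*Q + Q) = -7 + 9*Q)
R = -327 (R = 2 - 1/2*658 = 2 - 329 = -327)
T(s, x) = sqrt(2)*sqrt(s) (T(s, x) = sqrt(2*s) = sqrt(2)*sqrt(s))
R - T(B(7, 0), c(9, 2)) = -327 - sqrt(2)*sqrt(-8) = -327 - sqrt(2)*2*I*sqrt(2) = -327 - 4*I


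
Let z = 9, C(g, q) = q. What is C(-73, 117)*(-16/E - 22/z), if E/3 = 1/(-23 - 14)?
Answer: 22802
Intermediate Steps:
E = -3/37 (E = 3/(-23 - 14) = 3/(-37) = 3*(-1/37) = -3/37 ≈ -0.081081)
C(-73, 117)*(-16/E - 22/z) = 117*(-16/(-3/37) - 22/9) = 117*(-16*(-37/3) - 22*⅑) = 117*(592/3 - 22/9) = 117*(1754/9) = 22802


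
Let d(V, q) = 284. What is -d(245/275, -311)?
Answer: -284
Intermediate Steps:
-d(245/275, -311) = -1*284 = -284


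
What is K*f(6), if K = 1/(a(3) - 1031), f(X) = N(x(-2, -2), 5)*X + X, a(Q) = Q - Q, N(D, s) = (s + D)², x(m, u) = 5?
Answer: -606/1031 ≈ -0.58778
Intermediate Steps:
N(D, s) = (D + s)²
a(Q) = 0
f(X) = 101*X (f(X) = (5 + 5)²*X + X = 10²*X + X = 100*X + X = 101*X)
K = -1/1031 (K = 1/(0 - 1031) = 1/(-1031) = -1/1031 ≈ -0.00096993)
K*f(6) = -101*6/1031 = -1/1031*606 = -606/1031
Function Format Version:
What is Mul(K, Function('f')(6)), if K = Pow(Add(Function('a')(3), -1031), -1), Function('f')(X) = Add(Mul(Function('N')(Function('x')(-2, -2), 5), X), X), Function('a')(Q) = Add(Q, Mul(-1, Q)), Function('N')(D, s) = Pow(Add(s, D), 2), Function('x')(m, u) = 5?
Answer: Rational(-606, 1031) ≈ -0.58778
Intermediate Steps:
Function('N')(D, s) = Pow(Add(D, s), 2)
Function('a')(Q) = 0
Function('f')(X) = Mul(101, X) (Function('f')(X) = Add(Mul(Pow(Add(5, 5), 2), X), X) = Add(Mul(Pow(10, 2), X), X) = Add(Mul(100, X), X) = Mul(101, X))
K = Rational(-1, 1031) (K = Pow(Add(0, -1031), -1) = Pow(-1031, -1) = Rational(-1, 1031) ≈ -0.00096993)
Mul(K, Function('f')(6)) = Mul(Rational(-1, 1031), Mul(101, 6)) = Mul(Rational(-1, 1031), 606) = Rational(-606, 1031)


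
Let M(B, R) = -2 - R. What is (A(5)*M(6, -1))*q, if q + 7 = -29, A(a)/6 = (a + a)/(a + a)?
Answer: 216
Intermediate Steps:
A(a) = 6 (A(a) = 6*((a + a)/(a + a)) = 6*((2*a)/((2*a))) = 6*((2*a)*(1/(2*a))) = 6*1 = 6)
q = -36 (q = -7 - 29 = -36)
(A(5)*M(6, -1))*q = (6*(-2 - 1*(-1)))*(-36) = (6*(-2 + 1))*(-36) = (6*(-1))*(-36) = -6*(-36) = 216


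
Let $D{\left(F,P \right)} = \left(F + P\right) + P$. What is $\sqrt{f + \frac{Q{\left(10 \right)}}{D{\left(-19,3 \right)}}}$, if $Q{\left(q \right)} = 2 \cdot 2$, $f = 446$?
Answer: $\frac{\sqrt{75322}}{13} \approx 21.111$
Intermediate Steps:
$D{\left(F,P \right)} = F + 2 P$
$Q{\left(q \right)} = 4$
$\sqrt{f + \frac{Q{\left(10 \right)}}{D{\left(-19,3 \right)}}} = \sqrt{446 + \frac{4}{-19 + 2 \cdot 3}} = \sqrt{446 + \frac{4}{-19 + 6}} = \sqrt{446 + \frac{4}{-13}} = \sqrt{446 + 4 \left(- \frac{1}{13}\right)} = \sqrt{446 - \frac{4}{13}} = \sqrt{\frac{5794}{13}} = \frac{\sqrt{75322}}{13}$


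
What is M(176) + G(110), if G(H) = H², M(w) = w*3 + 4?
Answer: 12632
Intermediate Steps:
M(w) = 4 + 3*w (M(w) = 3*w + 4 = 4 + 3*w)
M(176) + G(110) = (4 + 3*176) + 110² = (4 + 528) + 12100 = 532 + 12100 = 12632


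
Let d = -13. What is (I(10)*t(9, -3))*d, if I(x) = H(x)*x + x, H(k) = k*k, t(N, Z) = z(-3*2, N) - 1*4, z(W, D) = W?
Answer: 131300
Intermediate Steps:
t(N, Z) = -10 (t(N, Z) = -3*2 - 1*4 = -6 - 4 = -10)
H(k) = k²
I(x) = x + x³ (I(x) = x²*x + x = x³ + x = x + x³)
(I(10)*t(9, -3))*d = ((10 + 10³)*(-10))*(-13) = ((10 + 1000)*(-10))*(-13) = (1010*(-10))*(-13) = -10100*(-13) = 131300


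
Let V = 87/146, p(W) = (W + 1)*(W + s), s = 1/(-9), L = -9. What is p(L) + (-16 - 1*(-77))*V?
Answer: 143539/1314 ≈ 109.24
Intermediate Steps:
s = -⅑ ≈ -0.11111
p(W) = (1 + W)*(-⅑ + W) (p(W) = (W + 1)*(W - ⅑) = (1 + W)*(-⅑ + W))
V = 87/146 (V = 87*(1/146) = 87/146 ≈ 0.59589)
p(L) + (-16 - 1*(-77))*V = (-⅑ + (-9)² + (8/9)*(-9)) + (-16 - 1*(-77))*(87/146) = (-⅑ + 81 - 8) + (-16 + 77)*(87/146) = 656/9 + 61*(87/146) = 656/9 + 5307/146 = 143539/1314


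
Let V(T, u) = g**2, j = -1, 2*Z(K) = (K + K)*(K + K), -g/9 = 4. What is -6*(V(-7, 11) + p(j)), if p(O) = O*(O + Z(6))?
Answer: -7350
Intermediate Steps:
g = -36 (g = -9*4 = -36)
Z(K) = 2*K**2 (Z(K) = ((K + K)*(K + K))/2 = ((2*K)*(2*K))/2 = (4*K**2)/2 = 2*K**2)
p(O) = O*(72 + O) (p(O) = O*(O + 2*6**2) = O*(O + 2*36) = O*(O + 72) = O*(72 + O))
V(T, u) = 1296 (V(T, u) = (-36)**2 = 1296)
-6*(V(-7, 11) + p(j)) = -6*(1296 - (72 - 1)) = -6*(1296 - 1*71) = -6*(1296 - 71) = -6*1225 = -7350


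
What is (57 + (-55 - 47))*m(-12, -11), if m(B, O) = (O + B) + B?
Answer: 1575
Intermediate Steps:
m(B, O) = O + 2*B (m(B, O) = (B + O) + B = O + 2*B)
(57 + (-55 - 47))*m(-12, -11) = (57 + (-55 - 47))*(-11 + 2*(-12)) = (57 - 102)*(-11 - 24) = -45*(-35) = 1575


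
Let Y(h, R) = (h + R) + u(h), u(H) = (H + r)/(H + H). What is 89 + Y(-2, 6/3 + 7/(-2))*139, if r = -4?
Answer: -189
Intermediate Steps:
u(H) = (-4 + H)/(2*H) (u(H) = (H - 4)/(H + H) = (-4 + H)/((2*H)) = (-4 + H)*(1/(2*H)) = (-4 + H)/(2*H))
Y(h, R) = R + h + (-4 + h)/(2*h) (Y(h, R) = (h + R) + (-4 + h)/(2*h) = (R + h) + (-4 + h)/(2*h) = R + h + (-4 + h)/(2*h))
89 + Y(-2, 6/3 + 7/(-2))*139 = 89 + (½ + (6/3 + 7/(-2)) - 2 - 2/(-2))*139 = 89 + (½ + (6*(⅓) + 7*(-½)) - 2 - 2*(-½))*139 = 89 + (½ + (2 - 7/2) - 2 + 1)*139 = 89 + (½ - 3/2 - 2 + 1)*139 = 89 - 2*139 = 89 - 278 = -189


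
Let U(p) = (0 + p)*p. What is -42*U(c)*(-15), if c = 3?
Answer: 5670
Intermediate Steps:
U(p) = p² (U(p) = p*p = p²)
-42*U(c)*(-15) = -42*3²*(-15) = -42*9*(-15) = -378*(-15) = 5670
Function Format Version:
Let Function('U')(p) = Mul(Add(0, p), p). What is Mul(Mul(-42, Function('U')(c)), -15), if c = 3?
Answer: 5670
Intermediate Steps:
Function('U')(p) = Pow(p, 2) (Function('U')(p) = Mul(p, p) = Pow(p, 2))
Mul(Mul(-42, Function('U')(c)), -15) = Mul(Mul(-42, Pow(3, 2)), -15) = Mul(Mul(-42, 9), -15) = Mul(-378, -15) = 5670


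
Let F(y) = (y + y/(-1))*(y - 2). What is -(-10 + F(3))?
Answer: 10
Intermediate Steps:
F(y) = 0 (F(y) = (y + y*(-1))*(-2 + y) = (y - y)*(-2 + y) = 0*(-2 + y) = 0)
-(-10 + F(3)) = -(-10 + 0) = -1*(-10) = 10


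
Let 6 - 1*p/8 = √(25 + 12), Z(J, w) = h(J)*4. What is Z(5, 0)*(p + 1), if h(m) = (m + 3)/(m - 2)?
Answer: 1568/3 - 256*√37/3 ≈ 3.6043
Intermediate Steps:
h(m) = (3 + m)/(-2 + m)
Z(J, w) = 4*(3 + J)/(-2 + J) (Z(J, w) = ((3 + J)/(-2 + J))*4 = 4*(3 + J)/(-2 + J))
p = 48 - 8*√37 (p = 48 - 8*√(25 + 12) = 48 - 8*√37 ≈ -0.66210)
Z(5, 0)*(p + 1) = (4*(3 + 5)/(-2 + 5))*((48 - 8*√37) + 1) = (4*8/3)*(49 - 8*√37) = (4*(⅓)*8)*(49 - 8*√37) = 32*(49 - 8*√37)/3 = 1568/3 - 256*√37/3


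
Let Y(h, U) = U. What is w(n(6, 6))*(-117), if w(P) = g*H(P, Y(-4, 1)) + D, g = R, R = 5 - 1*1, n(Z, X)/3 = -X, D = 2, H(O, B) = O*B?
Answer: 8190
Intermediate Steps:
H(O, B) = B*O
n(Z, X) = -3*X (n(Z, X) = 3*(-X) = -3*X)
R = 4 (R = 5 - 1 = 4)
g = 4
w(P) = 2 + 4*P (w(P) = 4*(1*P) + 2 = 4*P + 2 = 2 + 4*P)
w(n(6, 6))*(-117) = (2 + 4*(-3*6))*(-117) = (2 + 4*(-18))*(-117) = (2 - 72)*(-117) = -70*(-117) = 8190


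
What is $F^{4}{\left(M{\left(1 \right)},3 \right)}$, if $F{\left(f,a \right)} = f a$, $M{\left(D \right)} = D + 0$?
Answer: $81$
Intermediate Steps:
$M{\left(D \right)} = D$
$F{\left(f,a \right)} = a f$
$F^{4}{\left(M{\left(1 \right)},3 \right)} = \left(3 \cdot 1\right)^{4} = 3^{4} = 81$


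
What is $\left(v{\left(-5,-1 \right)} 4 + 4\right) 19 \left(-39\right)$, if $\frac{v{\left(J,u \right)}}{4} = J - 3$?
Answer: $91884$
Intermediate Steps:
$v{\left(J,u \right)} = -12 + 4 J$ ($v{\left(J,u \right)} = 4 \left(J - 3\right) = 4 \left(-3 + J\right) = -12 + 4 J$)
$\left(v{\left(-5,-1 \right)} 4 + 4\right) 19 \left(-39\right) = \left(\left(-12 + 4 \left(-5\right)\right) 4 + 4\right) 19 \left(-39\right) = \left(\left(-12 - 20\right) 4 + 4\right) 19 \left(-39\right) = \left(\left(-32\right) 4 + 4\right) 19 \left(-39\right) = \left(-128 + 4\right) 19 \left(-39\right) = \left(-124\right) 19 \left(-39\right) = \left(-2356\right) \left(-39\right) = 91884$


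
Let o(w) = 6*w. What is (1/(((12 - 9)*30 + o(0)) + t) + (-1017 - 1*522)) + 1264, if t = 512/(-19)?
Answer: -329431/1198 ≈ -274.98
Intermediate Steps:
t = -512/19 (t = 512*(-1/19) = -512/19 ≈ -26.947)
(1/(((12 - 9)*30 + o(0)) + t) + (-1017 - 1*522)) + 1264 = (1/(((12 - 9)*30 + 6*0) - 512/19) + (-1017 - 1*522)) + 1264 = (1/((3*30 + 0) - 512/19) + (-1017 - 522)) + 1264 = (1/((90 + 0) - 512/19) - 1539) + 1264 = (1/(90 - 512/19) - 1539) + 1264 = (1/(1198/19) - 1539) + 1264 = (19/1198 - 1539) + 1264 = -1843703/1198 + 1264 = -329431/1198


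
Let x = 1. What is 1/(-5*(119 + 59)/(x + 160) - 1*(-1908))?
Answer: 161/306298 ≈ 0.00052563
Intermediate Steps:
1/(-5*(119 + 59)/(x + 160) - 1*(-1908)) = 1/(-5*(119 + 59)/(1 + 160) - 1*(-1908)) = 1/(-890/161 + 1908) = 1/(306298/161) = 161/306298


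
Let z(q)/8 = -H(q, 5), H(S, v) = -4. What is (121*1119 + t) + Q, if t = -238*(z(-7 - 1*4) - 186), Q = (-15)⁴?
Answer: 222676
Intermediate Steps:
z(q) = 32 (z(q) = 8*(-1*(-4)) = 8*4 = 32)
Q = 50625
t = 36652 (t = -238*(32 - 186) = -238*(-154) = 36652)
(121*1119 + t) + Q = (121*1119 + 36652) + 50625 = (135399 + 36652) + 50625 = 172051 + 50625 = 222676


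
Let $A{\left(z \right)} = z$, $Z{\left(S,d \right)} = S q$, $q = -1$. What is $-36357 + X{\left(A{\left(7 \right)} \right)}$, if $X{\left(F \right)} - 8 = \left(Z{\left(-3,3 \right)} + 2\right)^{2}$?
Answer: $-36324$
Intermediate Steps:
$Z{\left(S,d \right)} = - S$ ($Z{\left(S,d \right)} = S \left(-1\right) = - S$)
$X{\left(F \right)} = 33$ ($X{\left(F \right)} = 8 + \left(\left(-1\right) \left(-3\right) + 2\right)^{2} = 8 + \left(3 + 2\right)^{2} = 8 + 5^{2} = 8 + 25 = 33$)
$-36357 + X{\left(A{\left(7 \right)} \right)} = -36357 + 33 = -36324$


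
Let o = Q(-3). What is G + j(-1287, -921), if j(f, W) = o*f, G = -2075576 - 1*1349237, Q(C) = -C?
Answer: -3428674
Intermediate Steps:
o = 3 (o = -1*(-3) = 3)
G = -3424813 (G = -2075576 - 1349237 = -3424813)
j(f, W) = 3*f
G + j(-1287, -921) = -3424813 + 3*(-1287) = -3424813 - 3861 = -3428674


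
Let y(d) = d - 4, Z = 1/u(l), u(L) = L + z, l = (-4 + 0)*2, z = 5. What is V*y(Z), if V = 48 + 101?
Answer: -1937/3 ≈ -645.67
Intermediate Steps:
l = -8 (l = -4*2 = -8)
V = 149
u(L) = 5 + L (u(L) = L + 5 = 5 + L)
Z = -⅓ (Z = 1/(5 - 8) = 1/(-3) = -⅓ ≈ -0.33333)
y(d) = -4 + d
V*y(Z) = 149*(-4 - ⅓) = 149*(-13/3) = -1937/3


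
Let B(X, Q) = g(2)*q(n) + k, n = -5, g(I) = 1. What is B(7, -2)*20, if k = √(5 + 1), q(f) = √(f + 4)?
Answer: 20*I + 20*√6 ≈ 48.99 + 20.0*I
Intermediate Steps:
q(f) = √(4 + f)
k = √6 ≈ 2.4495
B(X, Q) = I + √6 (B(X, Q) = 1*√(4 - 5) + √6 = 1*√(-1) + √6 = 1*I + √6 = I + √6)
B(7, -2)*20 = (I + √6)*20 = 20*I + 20*√6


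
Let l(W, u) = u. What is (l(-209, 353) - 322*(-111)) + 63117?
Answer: 99212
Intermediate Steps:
(l(-209, 353) - 322*(-111)) + 63117 = (353 - 322*(-111)) + 63117 = (353 + 35742) + 63117 = 36095 + 63117 = 99212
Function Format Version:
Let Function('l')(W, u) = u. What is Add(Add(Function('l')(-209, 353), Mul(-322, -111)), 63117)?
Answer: 99212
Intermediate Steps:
Add(Add(Function('l')(-209, 353), Mul(-322, -111)), 63117) = Add(Add(353, Mul(-322, -111)), 63117) = Add(Add(353, 35742), 63117) = Add(36095, 63117) = 99212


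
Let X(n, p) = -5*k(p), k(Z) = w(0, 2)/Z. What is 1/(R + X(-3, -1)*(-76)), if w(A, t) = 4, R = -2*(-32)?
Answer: -1/1456 ≈ -0.00068681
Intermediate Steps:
R = 64
k(Z) = 4/Z
X(n, p) = -20/p
1/(R + X(-3, -1)*(-76)) = 1/(64 - 20/(-1)*(-76)) = 1/(64 - 20*(-1)*(-76)) = 1/(64 + 20*(-76)) = 1/(64 - 1520) = 1/(-1456) = -1/1456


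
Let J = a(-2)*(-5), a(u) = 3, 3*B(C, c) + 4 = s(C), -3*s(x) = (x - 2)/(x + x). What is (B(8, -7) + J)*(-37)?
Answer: 4847/8 ≈ 605.88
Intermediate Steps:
s(x) = -(-2 + x)/(6*x) (s(x) = -(x - 2)/(3*(x + x)) = -(-2 + x)/(3*(2*x)) = -(-2 + x)*1/(2*x)/3 = -(-2 + x)/(6*x))
B(C, c) = -4/3 + (2 - C)/(18*C) (B(C, c) = -4/3 + ((2 - C)/(6*C))/3 = -4/3 + (2 - C)/(18*C))
J = -15 (J = 3*(-5) = -15)
(B(8, -7) + J)*(-37) = ((1/18)*(2 - 25*8)/8 - 15)*(-37) = ((1/18)*(1/8)*(2 - 200) - 15)*(-37) = ((1/18)*(1/8)*(-198) - 15)*(-37) = (-11/8 - 15)*(-37) = -131/8*(-37) = 4847/8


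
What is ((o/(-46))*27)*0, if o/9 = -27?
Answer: 0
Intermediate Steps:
o = -243 (o = 9*(-27) = -243)
((o/(-46))*27)*0 = (-243/(-46)*27)*0 = (-243*(-1/46)*27)*0 = ((243/46)*27)*0 = (6561/46)*0 = 0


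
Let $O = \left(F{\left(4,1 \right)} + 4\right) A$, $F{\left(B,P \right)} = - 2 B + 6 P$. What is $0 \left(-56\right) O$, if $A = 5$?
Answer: $0$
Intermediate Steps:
$O = 10$ ($O = \left(\left(\left(-2\right) 4 + 6 \cdot 1\right) + 4\right) 5 = \left(\left(-8 + 6\right) + 4\right) 5 = \left(-2 + 4\right) 5 = 2 \cdot 5 = 10$)
$0 \left(-56\right) O = 0 \left(-56\right) 10 = 0 \cdot 10 = 0$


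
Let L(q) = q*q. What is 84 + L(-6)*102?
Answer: 3756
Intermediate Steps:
L(q) = q**2
84 + L(-6)*102 = 84 + (-6)**2*102 = 84 + 36*102 = 84 + 3672 = 3756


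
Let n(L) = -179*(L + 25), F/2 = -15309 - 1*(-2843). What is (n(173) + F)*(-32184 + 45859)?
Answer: -825614450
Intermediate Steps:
F = -24932 (F = 2*(-15309 - 1*(-2843)) = 2*(-15309 + 2843) = 2*(-12466) = -24932)
n(L) = -4475 - 179*L (n(L) = -179*(25 + L) = -4475 - 179*L)
(n(173) + F)*(-32184 + 45859) = ((-4475 - 179*173) - 24932)*(-32184 + 45859) = ((-4475 - 30967) - 24932)*13675 = (-35442 - 24932)*13675 = -60374*13675 = -825614450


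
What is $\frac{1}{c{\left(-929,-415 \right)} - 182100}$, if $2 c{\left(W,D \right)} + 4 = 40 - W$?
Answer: $- \frac{2}{363235} \approx -5.5061 \cdot 10^{-6}$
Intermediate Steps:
$c{\left(W,D \right)} = 18 - \frac{W}{2}$ ($c{\left(W,D \right)} = -2 + \frac{40 - W}{2} = -2 - \left(-20 + \frac{W}{2}\right) = 18 - \frac{W}{2}$)
$\frac{1}{c{\left(-929,-415 \right)} - 182100} = \frac{1}{\left(18 - - \frac{929}{2}\right) - 182100} = \frac{1}{\left(18 + \frac{929}{2}\right) - 182100} = \frac{1}{\frac{965}{2} - 182100} = \frac{1}{- \frac{363235}{2}} = - \frac{2}{363235}$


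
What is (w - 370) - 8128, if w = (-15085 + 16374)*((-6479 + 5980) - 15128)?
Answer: -20151701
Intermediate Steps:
w = -20143203 (w = 1289*(-499 - 15128) = 1289*(-15627) = -20143203)
(w - 370) - 8128 = (-20143203 - 370) - 8128 = -20143573 - 8128 = -20151701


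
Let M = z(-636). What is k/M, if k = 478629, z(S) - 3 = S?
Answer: -159543/211 ≈ -756.13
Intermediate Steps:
z(S) = 3 + S
M = -633 (M = 3 - 636 = -633)
k/M = 478629/(-633) = 478629*(-1/633) = -159543/211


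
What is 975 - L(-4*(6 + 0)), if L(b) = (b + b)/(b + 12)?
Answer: 971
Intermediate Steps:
L(b) = 2*b/(12 + b) (L(b) = (2*b)/(12 + b) = 2*b/(12 + b))
975 - L(-4*(6 + 0)) = 975 - 2*(-4*(6 + 0))/(12 - 4*(6 + 0)) = 975 - 2*(-4*6)/(12 - 4*6) = 975 - 2*(-24)/(12 - 24) = 975 - 2*(-24)/(-12) = 975 - 2*(-24)*(-1)/12 = 975 - 1*4 = 975 - 4 = 971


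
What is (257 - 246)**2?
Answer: 121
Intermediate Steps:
(257 - 246)**2 = 11**2 = 121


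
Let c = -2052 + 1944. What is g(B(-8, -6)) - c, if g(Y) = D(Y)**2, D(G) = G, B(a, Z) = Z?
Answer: 144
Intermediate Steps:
c = -108
g(Y) = Y**2
g(B(-8, -6)) - c = (-6)**2 - 1*(-108) = 36 + 108 = 144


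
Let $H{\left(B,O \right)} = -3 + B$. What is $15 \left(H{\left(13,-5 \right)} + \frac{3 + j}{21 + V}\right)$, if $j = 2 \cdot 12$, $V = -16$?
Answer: $231$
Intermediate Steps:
$j = 24$
$15 \left(H{\left(13,-5 \right)} + \frac{3 + j}{21 + V}\right) = 15 \left(\left(-3 + 13\right) + \frac{3 + 24}{21 - 16}\right) = 15 \left(10 + \frac{27}{5}\right) = 15 \cdot \frac{77}{5} = 231$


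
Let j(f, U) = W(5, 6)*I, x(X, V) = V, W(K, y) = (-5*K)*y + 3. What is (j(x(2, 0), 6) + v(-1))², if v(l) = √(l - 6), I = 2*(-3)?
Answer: (882 + I*√7)² ≈ 7.7792e+5 + 4667.0*I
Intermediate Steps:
I = -6
W(K, y) = 3 - 5*K*y (W(K, y) = -5*K*y + 3 = 3 - 5*K*y)
v(l) = √(-6 + l)
j(f, U) = 882 (j(f, U) = (3 - 5*5*6)*(-6) = (3 - 150)*(-6) = -147*(-6) = 882)
(j(x(2, 0), 6) + v(-1))² = (882 + √(-6 - 1))² = (882 + √(-7))² = (882 + I*√7)²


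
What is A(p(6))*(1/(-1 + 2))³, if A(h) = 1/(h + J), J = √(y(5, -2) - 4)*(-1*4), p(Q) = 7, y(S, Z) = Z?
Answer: 7/145 + 4*I*√6/145 ≈ 0.048276 + 0.067572*I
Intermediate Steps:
J = -4*I*√6 (J = √(-2 - 4)*(-1*4) = √(-6)*(-4) = (I*√6)*(-4) = -4*I*√6 ≈ -9.798*I)
A(h) = 1/(h - 4*I*√6)
A(p(6))*(1/(-1 + 2))³ = (1/(-1 + 2))³/(7 - 4*I*√6) = (1/1)³/(7 - 4*I*√6) = 1³/(7 - 4*I*√6) = 1/(7 - 4*I*√6)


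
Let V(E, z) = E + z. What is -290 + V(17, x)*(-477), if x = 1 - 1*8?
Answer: -5060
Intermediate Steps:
x = -7 (x = 1 - 8 = -7)
-290 + V(17, x)*(-477) = -290 + (17 - 7)*(-477) = -290 + 10*(-477) = -290 - 4770 = -5060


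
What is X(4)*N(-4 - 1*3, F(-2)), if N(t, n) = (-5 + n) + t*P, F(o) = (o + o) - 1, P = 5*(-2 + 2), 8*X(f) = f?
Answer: -5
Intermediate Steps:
X(f) = f/8
P = 0 (P = 5*0 = 0)
F(o) = -1 + 2*o (F(o) = 2*o - 1 = -1 + 2*o)
N(t, n) = -5 + n (N(t, n) = (-5 + n) + t*0 = (-5 + n) + 0 = -5 + n)
X(4)*N(-4 - 1*3, F(-2)) = ((⅛)*4)*(-5 + (-1 + 2*(-2))) = (-5 + (-1 - 4))/2 = (-5 - 5)/2 = (½)*(-10) = -5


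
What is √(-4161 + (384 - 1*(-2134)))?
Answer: I*√1643 ≈ 40.534*I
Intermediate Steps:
√(-4161 + (384 - 1*(-2134))) = √(-4161 + (384 + 2134)) = √(-4161 + 2518) = √(-1643) = I*√1643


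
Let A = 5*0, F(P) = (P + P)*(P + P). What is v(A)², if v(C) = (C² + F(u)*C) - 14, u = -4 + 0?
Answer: 196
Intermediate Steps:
u = -4
F(P) = 4*P² (F(P) = (2*P)*(2*P) = 4*P²)
A = 0
v(C) = -14 + C² + 64*C (v(C) = (C² + (4*(-4)²)*C) - 14 = (C² + (4*16)*C) - 14 = (C² + 64*C) - 14 = -14 + C² + 64*C)
v(A)² = (-14 + 0² + 64*0)² = (-14 + 0 + 0)² = (-14)² = 196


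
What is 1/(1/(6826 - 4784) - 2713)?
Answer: -2042/5539945 ≈ -0.00036860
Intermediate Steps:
1/(1/(6826 - 4784) - 2713) = 1/(1/2042 - 2713) = 1/(-5539945/2042) = -2042/5539945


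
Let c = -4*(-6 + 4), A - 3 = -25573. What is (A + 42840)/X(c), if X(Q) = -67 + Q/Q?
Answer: -785/3 ≈ -261.67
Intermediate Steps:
A = -25570 (A = 3 - 25573 = -25570)
c = 8 (c = -4*(-2) = 8)
X(Q) = -66 (X(Q) = -67 + 1 = -66)
(A + 42840)/X(c) = (-25570 + 42840)/(-66) = 17270*(-1/66) = -785/3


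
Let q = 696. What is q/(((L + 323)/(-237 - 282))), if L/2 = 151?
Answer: -361224/625 ≈ -577.96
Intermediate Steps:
L = 302 (L = 2*151 = 302)
q/(((L + 323)/(-237 - 282))) = 696/(((302 + 323)/(-237 - 282))) = 696/((625/(-519))) = 696/((625*(-1/519))) = 696/(-625/519) = 696*(-519/625) = -361224/625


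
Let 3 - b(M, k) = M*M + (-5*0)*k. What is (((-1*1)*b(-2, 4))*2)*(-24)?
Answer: -48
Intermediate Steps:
b(M, k) = 3 - M² (b(M, k) = 3 - (M*M + (-5*0)*k) = 3 - (M² + 0*k) = 3 - (M² + 0) = 3 - M²)
(((-1*1)*b(-2, 4))*2)*(-24) = (((-1*1)*(3 - 1*(-2)²))*2)*(-24) = (-(3 - 1*4)*2)*(-24) = (-(3 - 4)*2)*(-24) = (-1*(-1)*2)*(-24) = (1*2)*(-24) = 2*(-24) = -48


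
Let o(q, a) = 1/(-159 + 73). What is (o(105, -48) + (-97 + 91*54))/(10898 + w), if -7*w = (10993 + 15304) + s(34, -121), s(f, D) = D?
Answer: 2899827/4309460 ≈ 0.67290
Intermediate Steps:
o(q, a) = -1/86 (o(q, a) = 1/(-86) = -1/86)
w = -26176/7 (w = -((10993 + 15304) - 121)/7 = -(26297 - 121)/7 = -⅐*26176 = -26176/7 ≈ -3739.4)
(o(105, -48) + (-97 + 91*54))/(10898 + w) = (-1/86 + (-97 + 91*54))/(10898 - 26176/7) = (-1/86 + (-97 + 4914))/(50110/7) = (-1/86 + 4817)*(7/50110) = (414261/86)*(7/50110) = 2899827/4309460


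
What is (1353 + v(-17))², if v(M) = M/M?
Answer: 1833316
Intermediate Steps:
v(M) = 1
(1353 + v(-17))² = (1353 + 1)² = 1354² = 1833316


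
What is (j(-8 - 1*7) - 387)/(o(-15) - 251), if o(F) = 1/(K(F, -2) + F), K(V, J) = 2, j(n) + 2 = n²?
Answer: 533/816 ≈ 0.65319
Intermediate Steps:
j(n) = -2 + n²
o(F) = 1/(2 + F)
(j(-8 - 1*7) - 387)/(o(-15) - 251) = ((-2 + (-8 - 1*7)²) - 387)/(1/(2 - 15) - 251) = ((-2 + (-8 - 7)²) - 387)/(1/(-13) - 251) = ((-2 + (-15)²) - 387)/(-1/13 - 251) = ((-2 + 225) - 387)/(-3264/13) = (223 - 387)*(-13/3264) = -164*(-13/3264) = 533/816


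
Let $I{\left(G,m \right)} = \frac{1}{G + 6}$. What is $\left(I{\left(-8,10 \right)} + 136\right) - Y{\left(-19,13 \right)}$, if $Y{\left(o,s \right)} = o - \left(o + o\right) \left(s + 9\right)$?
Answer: $- \frac{1363}{2} \approx -681.5$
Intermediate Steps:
$Y{\left(o,s \right)} = o - 2 o \left(9 + s\right)$
$I{\left(G,m \right)} = \frac{1}{6 + G}$
$\left(I{\left(-8,10 \right)} + 136\right) - Y{\left(-19,13 \right)} = \left(\frac{1}{6 - 8} + 136\right) - \left(-1\right) \left(-19\right) \left(17 + 2 \cdot 13\right) = \left(\frac{1}{-2} + 136\right) - \left(-1\right) \left(-19\right) \left(17 + 26\right) = \left(- \frac{1}{2} + 136\right) - \left(-1\right) \left(-19\right) 43 = \frac{271}{2} - 817 = - \frac{1363}{2}$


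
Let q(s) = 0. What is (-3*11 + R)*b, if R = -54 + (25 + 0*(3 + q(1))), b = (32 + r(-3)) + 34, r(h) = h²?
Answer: -4650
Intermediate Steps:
b = 75 (b = (32 + (-3)²) + 34 = (32 + 9) + 34 = 41 + 34 = 75)
R = -29 (R = -54 + (25 + 0*(3 + 0)) = -54 + (25 + 0*3) = -54 + (25 + 0) = -54 + 25 = -29)
(-3*11 + R)*b = (-3*11 - 29)*75 = (-33 - 29)*75 = -62*75 = -4650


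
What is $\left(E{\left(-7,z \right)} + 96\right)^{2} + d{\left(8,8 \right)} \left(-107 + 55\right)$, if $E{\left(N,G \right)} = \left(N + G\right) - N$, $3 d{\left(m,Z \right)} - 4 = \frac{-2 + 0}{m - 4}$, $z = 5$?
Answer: $\frac{30421}{3} \approx 10140.0$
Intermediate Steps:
$d{\left(m,Z \right)} = \frac{4}{3} - \frac{2}{3 \left(-4 + m\right)}$ ($d{\left(m,Z \right)} = \frac{4}{3} + \frac{\left(-2 + 0\right) \frac{1}{m - 4}}{3} = \frac{4}{3} + \frac{\left(-2\right) \frac{1}{-4 + m}}{3} = \frac{4}{3} - \frac{2}{3 \left(-4 + m\right)}$)
$E{\left(N,G \right)} = G$ ($E{\left(N,G \right)} = \left(G + N\right) - N = G$)
$\left(E{\left(-7,z \right)} + 96\right)^{2} + d{\left(8,8 \right)} \left(-107 + 55\right) = \left(5 + 96\right)^{2} + \frac{2 \left(-9 + 2 \cdot 8\right)}{3 \left(-4 + 8\right)} \left(-107 + 55\right) = 101^{2} + \frac{2 \left(-9 + 16\right)}{3 \cdot 4} \left(-52\right) = 10201 + \frac{2}{3} \cdot \frac{1}{4} \cdot 7 \left(-52\right) = 10201 + \frac{7}{6} \left(-52\right) = 10201 - \frac{182}{3} = \frac{30421}{3}$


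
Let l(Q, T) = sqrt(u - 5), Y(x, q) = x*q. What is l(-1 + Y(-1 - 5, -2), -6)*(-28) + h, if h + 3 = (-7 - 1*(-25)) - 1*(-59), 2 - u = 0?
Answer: 74 - 28*I*sqrt(3) ≈ 74.0 - 48.497*I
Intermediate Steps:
u = 2 (u = 2 - 1*0 = 2 + 0 = 2)
Y(x, q) = q*x
h = 74 (h = -3 + ((-7 - 1*(-25)) - 1*(-59)) = -3 + ((-7 + 25) + 59) = -3 + (18 + 59) = -3 + 77 = 74)
l(Q, T) = I*sqrt(3) (l(Q, T) = sqrt(2 - 5) = sqrt(-3) = I*sqrt(3))
l(-1 + Y(-1 - 5, -2), -6)*(-28) + h = (I*sqrt(3))*(-28) + 74 = -28*I*sqrt(3) + 74 = 74 - 28*I*sqrt(3)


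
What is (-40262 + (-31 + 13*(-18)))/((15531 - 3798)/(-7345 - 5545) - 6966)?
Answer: 174131010/29934491 ≈ 5.8171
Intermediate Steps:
(-40262 + (-31 + 13*(-18)))/((15531 - 3798)/(-7345 - 5545) - 6966) = (-40262 + (-31 - 234))/(11733/(-12890) - 6966) = (-40262 - 265)/(11733*(-1/12890) - 6966) = -40527/(-11733/12890 - 6966) = -40527/(-89803473/12890) = -40527*(-12890/89803473) = 174131010/29934491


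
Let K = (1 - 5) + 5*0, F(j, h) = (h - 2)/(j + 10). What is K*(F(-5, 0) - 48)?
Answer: 968/5 ≈ 193.60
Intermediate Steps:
F(j, h) = (-2 + h)/(10 + j)
K = -4 (K = -4 + 0 = -4)
K*(F(-5, 0) - 48) = -4*((-2 + 0)/(10 - 5) - 48) = -4*(-2/5 - 48) = -4*((⅕)*(-2) - 48) = -4*(-⅖ - 48) = -4*(-242/5) = 968/5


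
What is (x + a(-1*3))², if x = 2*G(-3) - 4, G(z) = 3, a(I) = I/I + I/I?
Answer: 16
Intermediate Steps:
a(I) = 2 (a(I) = 1 + 1 = 2)
x = 2 (x = 2*3 - 4 = 6 - 4 = 2)
(x + a(-1*3))² = (2 + 2)² = 4² = 16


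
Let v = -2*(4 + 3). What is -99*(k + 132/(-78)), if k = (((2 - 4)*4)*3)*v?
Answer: -430254/13 ≈ -33096.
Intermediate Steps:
v = -14 (v = -2*7 = -14)
k = 336 (k = (((2 - 4)*4)*3)*(-14) = (-2*4*3)*(-14) = -8*3*(-14) = -24*(-14) = 336)
-99*(k + 132/(-78)) = -99*(336 + 132/(-78)) = -99*(336 + 132*(-1/78)) = -99*(336 - 22/13) = -99*4346/13 = -430254/13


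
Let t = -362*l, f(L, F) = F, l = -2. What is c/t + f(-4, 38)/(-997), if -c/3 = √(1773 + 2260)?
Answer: -38/997 - 3*√4033/724 ≈ -0.30126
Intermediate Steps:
c = -3*√4033 (c = -3*√(1773 + 2260) = -3*√4033 ≈ -190.52)
t = 724 (t = -362*(-2) = 724)
c/t + f(-4, 38)/(-997) = -3*√4033/724 + 38/(-997) = -3*√4033*(1/724) + 38*(-1/997) = -3*√4033/724 - 38/997 = -38/997 - 3*√4033/724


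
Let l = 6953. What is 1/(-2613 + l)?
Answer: 1/4340 ≈ 0.00023041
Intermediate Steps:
1/(-2613 + l) = 1/(-2613 + 6953) = 1/4340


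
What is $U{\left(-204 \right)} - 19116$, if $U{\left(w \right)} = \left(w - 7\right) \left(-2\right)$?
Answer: $-18694$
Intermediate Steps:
$U{\left(w \right)} = 14 - 2 w$ ($U{\left(w \right)} = \left(-7 + w\right) \left(-2\right) = 14 - 2 w$)
$U{\left(-204 \right)} - 19116 = \left(14 - -408\right) - 19116 = \left(14 + 408\right) - 19116 = 422 - 19116 = -18694$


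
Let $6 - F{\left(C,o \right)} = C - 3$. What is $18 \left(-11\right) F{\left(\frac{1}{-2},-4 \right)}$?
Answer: $-1881$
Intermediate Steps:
$F{\left(C,o \right)} = 9 - C$ ($F{\left(C,o \right)} = 6 - \left(C - 3\right) = 6 - \left(-3 + C\right) = 9 - C$)
$18 \left(-11\right) F{\left(\frac{1}{-2},-4 \right)} = 18 \left(-11\right) \left(9 - \frac{1}{-2}\right) = - 198 \left(9 - - \frac{1}{2}\right) = - 198 \left(9 + \frac{1}{2}\right) = \left(-198\right) \frac{19}{2} = -1881$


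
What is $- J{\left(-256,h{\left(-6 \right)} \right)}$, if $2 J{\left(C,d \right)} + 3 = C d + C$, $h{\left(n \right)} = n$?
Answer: $- \frac{1277}{2} \approx -638.5$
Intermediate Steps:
$J{\left(C,d \right)} = - \frac{3}{2} + \frac{C}{2} + \frac{C d}{2}$ ($J{\left(C,d \right)} = - \frac{3}{2} + \frac{C d + C}{2} = - \frac{3}{2} + \frac{C + C d}{2} = - \frac{3}{2} + \left(\frac{C}{2} + \frac{C d}{2}\right) = - \frac{3}{2} + \frac{C}{2} + \frac{C d}{2}$)
$- J{\left(-256,h{\left(-6 \right)} \right)} = - (- \frac{3}{2} + \frac{1}{2} \left(-256\right) + \frac{1}{2} \left(-256\right) \left(-6\right)) = - (- \frac{3}{2} - 128 + 768) = \left(-1\right) \frac{1277}{2} = - \frac{1277}{2}$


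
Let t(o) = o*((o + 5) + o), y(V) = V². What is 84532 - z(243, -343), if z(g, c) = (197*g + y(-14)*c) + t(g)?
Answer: -15424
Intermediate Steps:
t(o) = o*(5 + 2*o) (t(o) = o*((5 + o) + o) = o*(5 + 2*o))
z(g, c) = 196*c + 197*g + g*(5 + 2*g) (z(g, c) = (197*g + (-14)²*c) + g*(5 + 2*g) = (197*g + 196*c) + g*(5 + 2*g) = (196*c + 197*g) + g*(5 + 2*g) = 196*c + 197*g + g*(5 + 2*g))
84532 - z(243, -343) = 84532 - (2*243² + 196*(-343) + 202*243) = 84532 - (2*59049 - 67228 + 49086) = 84532 - (118098 - 67228 + 49086) = 84532 - 1*99956 = 84532 - 99956 = -15424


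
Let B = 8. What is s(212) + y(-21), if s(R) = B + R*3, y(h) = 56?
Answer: 700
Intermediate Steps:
s(R) = 8 + 3*R (s(R) = 8 + R*3 = 8 + 3*R)
s(212) + y(-21) = (8 + 3*212) + 56 = (8 + 636) + 56 = 644 + 56 = 700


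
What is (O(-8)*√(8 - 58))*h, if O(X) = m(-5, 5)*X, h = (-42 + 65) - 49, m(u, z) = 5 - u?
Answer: 10400*I*√2 ≈ 14708.0*I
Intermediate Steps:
h = -26 (h = 23 - 49 = -26)
O(X) = 10*X (O(X) = (5 - 1*(-5))*X = (5 + 5)*X = 10*X)
(O(-8)*√(8 - 58))*h = ((10*(-8))*√(8 - 58))*(-26) = -400*I*√2*(-26) = 10400*I*√2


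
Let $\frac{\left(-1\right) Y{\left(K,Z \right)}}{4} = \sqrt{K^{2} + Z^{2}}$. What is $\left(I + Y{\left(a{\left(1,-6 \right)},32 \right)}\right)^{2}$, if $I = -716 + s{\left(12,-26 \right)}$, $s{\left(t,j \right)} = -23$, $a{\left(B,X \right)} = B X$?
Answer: $563081 + 11824 \sqrt{265} \approx 7.5556 \cdot 10^{5}$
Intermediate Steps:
$I = -739$ ($I = -716 - 23 = -739$)
$Y{\left(K,Z \right)} = - 4 \sqrt{K^{2} + Z^{2}}$
$\left(I + Y{\left(a{\left(1,-6 \right)},32 \right)}\right)^{2} = \left(-739 - 4 \sqrt{\left(1 \left(-6\right)\right)^{2} + 32^{2}}\right)^{2} = \left(-739 - 4 \sqrt{\left(-6\right)^{2} + 1024}\right)^{2} = \left(-739 - 4 \sqrt{36 + 1024}\right)^{2} = \left(-739 - 4 \sqrt{1060}\right)^{2} = \left(-739 - 4 \cdot 2 \sqrt{265}\right)^{2} = \left(-739 - 8 \sqrt{265}\right)^{2}$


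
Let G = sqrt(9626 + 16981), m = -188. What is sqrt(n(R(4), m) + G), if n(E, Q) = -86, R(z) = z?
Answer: sqrt(-86 + 7*sqrt(543)) ≈ 8.7816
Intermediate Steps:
G = 7*sqrt(543) (G = sqrt(26607) = 7*sqrt(543) ≈ 163.12)
sqrt(n(R(4), m) + G) = sqrt(-86 + 7*sqrt(543))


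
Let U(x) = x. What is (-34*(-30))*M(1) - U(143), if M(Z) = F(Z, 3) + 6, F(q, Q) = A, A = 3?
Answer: 9037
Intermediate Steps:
F(q, Q) = 3
M(Z) = 9 (M(Z) = 3 + 6 = 9)
(-34*(-30))*M(1) - U(143) = -34*(-30)*9 - 1*143 = 1020*9 - 143 = 9180 - 143 = 9037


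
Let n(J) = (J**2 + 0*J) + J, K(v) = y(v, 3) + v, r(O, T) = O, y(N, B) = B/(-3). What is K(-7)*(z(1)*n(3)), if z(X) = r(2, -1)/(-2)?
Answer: 96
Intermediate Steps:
y(N, B) = -B/3 (y(N, B) = B*(-1/3) = -B/3)
K(v) = -1 + v (K(v) = -1/3*3 + v = -1 + v)
n(J) = J + J**2 (n(J) = (J**2 + 0) + J = J**2 + J = J + J**2)
z(X) = -1 (z(X) = 2/(-2) = 2*(-1/2) = -1)
K(-7)*(z(1)*n(3)) = (-1 - 7)*(-3*(1 + 3)) = -(-8)*3*4 = -(-8)*12 = -8*(-12) = 96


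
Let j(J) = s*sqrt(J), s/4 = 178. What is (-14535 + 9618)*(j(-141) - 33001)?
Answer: 162265917 - 3500904*I*sqrt(141) ≈ 1.6227e+8 - 4.1571e+7*I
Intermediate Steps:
s = 712 (s = 4*178 = 712)
j(J) = 712*sqrt(J)
(-14535 + 9618)*(j(-141) - 33001) = (-14535 + 9618)*(712*sqrt(-141) - 33001) = -4917*(712*(I*sqrt(141)) - 33001) = -4917*(712*I*sqrt(141) - 33001) = -4917*(-33001 + 712*I*sqrt(141)) = 162265917 - 3500904*I*sqrt(141)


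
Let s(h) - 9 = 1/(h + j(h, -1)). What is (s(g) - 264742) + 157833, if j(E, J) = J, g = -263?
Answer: -28221601/264 ≈ -1.0690e+5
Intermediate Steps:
s(h) = 9 + 1/(-1 + h) (s(h) = 9 + 1/(h - 1) = 9 + 1/(-1 + h))
(s(g) - 264742) + 157833 = ((-8 + 9*(-263))/(-1 - 263) - 264742) + 157833 = ((-8 - 2367)/(-264) - 264742) + 157833 = (-1/264*(-2375) - 264742) + 157833 = (2375/264 - 264742) + 157833 = -69889513/264 + 157833 = -28221601/264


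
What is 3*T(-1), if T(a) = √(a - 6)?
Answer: 3*I*√7 ≈ 7.9373*I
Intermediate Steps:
T(a) = √(-6 + a)
3*T(-1) = 3*√(-6 - 1) = 3*√(-7) = 3*(I*√7) = 3*I*√7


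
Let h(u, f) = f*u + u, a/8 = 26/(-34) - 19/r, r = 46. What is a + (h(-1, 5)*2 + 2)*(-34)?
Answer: 129256/391 ≈ 330.58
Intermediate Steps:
a = -3684/391 (a = 8*(26/(-34) - 19/46) = 8*(26*(-1/34) - 19*1/46) = 8*(-13/17 - 19/46) = 8*(-921/782) = -3684/391 ≈ -9.4220)
h(u, f) = u + f*u
a + (h(-1, 5)*2 + 2)*(-34) = -3684/391 + (-(1 + 5)*2 + 2)*(-34) = -3684/391 + (-1*6*2 + 2)*(-34) = -3684/391 + (-6*2 + 2)*(-34) = -3684/391 + (-12 + 2)*(-34) = -3684/391 - 10*(-34) = -3684/391 + 340 = 129256/391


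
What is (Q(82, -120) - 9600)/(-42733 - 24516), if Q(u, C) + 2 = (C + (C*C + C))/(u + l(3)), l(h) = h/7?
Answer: 5441234/38802673 ≈ 0.14023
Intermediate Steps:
l(h) = h/7 (l(h) = h*(1/7) = h/7)
Q(u, C) = -2 + (C**2 + 2*C)/(3/7 + u) (Q(u, C) = -2 + (C + (C*C + C))/(u + (1/7)*3) = -2 + (C + (C**2 + C))/(u + 3/7) = -2 + (C + (C + C**2))/(3/7 + u) = -2 + (C**2 + 2*C)/(3/7 + u))
(Q(82, -120) - 9600)/(-42733 - 24516) = ((-6 - 14*82 + 7*(-120)**2 + 14*(-120))/(3 + 7*82) - 9600)/(-42733 - 24516) = ((-6 - 1148 + 7*14400 - 1680)/(3 + 574) - 9600)/(-67249) = ((-6 - 1148 + 100800 - 1680)/577 - 9600)*(-1/67249) = ((1/577)*97966 - 9600)*(-1/67249) = (97966/577 - 9600)*(-1/67249) = -5441234/577*(-1/67249) = 5441234/38802673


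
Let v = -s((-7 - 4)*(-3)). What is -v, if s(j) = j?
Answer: 33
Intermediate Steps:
v = -33 (v = -(-7 - 4)*(-3) = -(-11)*(-3) = -1*33 = -33)
-v = -1*(-33) = 33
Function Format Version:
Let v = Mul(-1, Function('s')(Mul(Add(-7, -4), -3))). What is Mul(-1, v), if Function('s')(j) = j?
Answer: 33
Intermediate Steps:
v = -33 (v = Mul(-1, Mul(Add(-7, -4), -3)) = Mul(-1, Mul(-11, -3)) = Mul(-1, 33) = -33)
Mul(-1, v) = Mul(-1, -33) = 33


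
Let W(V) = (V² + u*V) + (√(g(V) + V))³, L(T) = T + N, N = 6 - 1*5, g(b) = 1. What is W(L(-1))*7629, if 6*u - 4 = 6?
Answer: 7629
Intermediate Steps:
u = 5/3 (u = ⅔ + (⅙)*6 = ⅔ + 1 = 5/3 ≈ 1.6667)
N = 1 (N = 6 - 5 = 1)
L(T) = 1 + T (L(T) = T + 1 = 1 + T)
W(V) = V² + (1 + V)^(3/2) + 5*V/3 (W(V) = (V² + 5*V/3) + (√(1 + V))³ = (V² + 5*V/3) + (1 + V)^(3/2) = V² + (1 + V)^(3/2) + 5*V/3)
W(L(-1))*7629 = ((1 - 1)² + (1 + (1 - 1))^(3/2) + 5*(1 - 1)/3)*7629 = (0² + (1 + 0)^(3/2) + (5/3)*0)*7629 = (0 + 1^(3/2) + 0)*7629 = (0 + 1 + 0)*7629 = 1*7629 = 7629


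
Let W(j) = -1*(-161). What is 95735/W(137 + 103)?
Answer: 95735/161 ≈ 594.63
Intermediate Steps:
W(j) = 161
95735/W(137 + 103) = 95735/161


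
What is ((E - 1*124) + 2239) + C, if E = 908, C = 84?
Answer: 3107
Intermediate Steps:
((E - 1*124) + 2239) + C = ((908 - 1*124) + 2239) + 84 = ((908 - 124) + 2239) + 84 = (784 + 2239) + 84 = 3023 + 84 = 3107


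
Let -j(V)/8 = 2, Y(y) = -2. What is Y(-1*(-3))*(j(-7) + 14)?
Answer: 4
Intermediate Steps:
j(V) = -16 (j(V) = -8*2 = -16)
Y(-1*(-3))*(j(-7) + 14) = -2*(-16 + 14) = -2*(-2) = 4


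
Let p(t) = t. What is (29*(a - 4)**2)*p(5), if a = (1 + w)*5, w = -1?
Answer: 2320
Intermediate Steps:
a = 0 (a = (1 - 1)*5 = 0*5 = 0)
(29*(a - 4)**2)*p(5) = (29*(0 - 4)**2)*5 = (29*(-4)**2)*5 = (29*16)*5 = 464*5 = 2320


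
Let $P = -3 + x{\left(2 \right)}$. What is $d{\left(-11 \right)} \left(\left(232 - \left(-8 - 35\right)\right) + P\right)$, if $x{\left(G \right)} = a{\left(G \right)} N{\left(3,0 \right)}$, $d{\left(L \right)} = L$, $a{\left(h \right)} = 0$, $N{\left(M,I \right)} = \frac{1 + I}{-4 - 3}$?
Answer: $-2992$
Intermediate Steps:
$N{\left(M,I \right)} = - \frac{1}{7} - \frac{I}{7}$ ($N{\left(M,I \right)} = \frac{1 + I}{-7} = \left(1 + I\right) \left(- \frac{1}{7}\right) = - \frac{1}{7} - \frac{I}{7}$)
$x{\left(G \right)} = 0$ ($x{\left(G \right)} = 0 \left(- \frac{1}{7} - 0\right) = 0 \left(- \frac{1}{7} + 0\right) = 0 \left(- \frac{1}{7}\right) = 0$)
$P = -3$ ($P = -3 + 0 = -3$)
$d{\left(-11 \right)} \left(\left(232 - \left(-8 - 35\right)\right) + P\right) = - 11 \left(\left(232 - \left(-8 - 35\right)\right) - 3\right) = - 11 \left(\left(232 - -43\right) - 3\right) = - 11 \left(\left(232 + 43\right) - 3\right) = - 11 \left(275 - 3\right) = \left(-11\right) 272 = -2992$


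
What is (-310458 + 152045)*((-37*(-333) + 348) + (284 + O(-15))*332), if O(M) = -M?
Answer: -17732275981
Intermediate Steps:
(-310458 + 152045)*((-37*(-333) + 348) + (284 + O(-15))*332) = (-310458 + 152045)*((-37*(-333) + 348) + (284 - 1*(-15))*332) = -158413*((12321 + 348) + (284 + 15)*332) = -158413*(12669 + 299*332) = -158413*(12669 + 99268) = -158413*111937 = -17732275981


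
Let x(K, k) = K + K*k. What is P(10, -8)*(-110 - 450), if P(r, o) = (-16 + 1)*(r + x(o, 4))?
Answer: -252000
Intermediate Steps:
P(r, o) = -75*o - 15*r (P(r, o) = (-16 + 1)*(r + o*(1 + 4)) = -15*(r + o*5) = -15*(r + 5*o) = -75*o - 15*r)
P(10, -8)*(-110 - 450) = (-75*(-8) - 15*10)*(-110 - 450) = (600 - 150)*(-560) = 450*(-560) = -252000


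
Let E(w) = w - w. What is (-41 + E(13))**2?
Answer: 1681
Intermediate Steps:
E(w) = 0
(-41 + E(13))**2 = (-41 + 0)**2 = (-41)**2 = 1681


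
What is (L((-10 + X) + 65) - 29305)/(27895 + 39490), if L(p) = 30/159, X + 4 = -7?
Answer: -310631/714281 ≈ -0.43489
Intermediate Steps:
X = -11 (X = -4 - 7 = -11)
L(p) = 10/53 (L(p) = 30*(1/159) = 10/53)
(L((-10 + X) + 65) - 29305)/(27895 + 39490) = (10/53 - 29305)/(27895 + 39490) = -1553155/53/67385 = -1553155/53*1/67385 = -310631/714281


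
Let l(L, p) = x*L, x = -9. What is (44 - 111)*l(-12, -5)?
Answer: -7236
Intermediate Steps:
l(L, p) = -9*L
(44 - 111)*l(-12, -5) = (44 - 111)*(-9*(-12)) = -67*108 = -7236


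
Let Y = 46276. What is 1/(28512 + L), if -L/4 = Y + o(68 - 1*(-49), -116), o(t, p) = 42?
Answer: -1/156760 ≈ -6.3792e-6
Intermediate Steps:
L = -185272 (L = -4*(46276 + 42) = -4*46318 = -185272)
1/(28512 + L) = 1/(28512 - 185272) = 1/(-156760) = -1/156760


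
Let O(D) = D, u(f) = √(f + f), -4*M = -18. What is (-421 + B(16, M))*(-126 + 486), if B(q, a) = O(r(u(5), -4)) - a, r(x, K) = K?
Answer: -154620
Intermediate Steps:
M = 9/2 (M = -¼*(-18) = 9/2 ≈ 4.5000)
u(f) = √2*√f (u(f) = √(2*f) = √2*√f)
B(q, a) = -4 - a
(-421 + B(16, M))*(-126 + 486) = (-421 + (-4 - 1*9/2))*(-126 + 486) = (-421 + (-4 - 9/2))*360 = (-421 - 17/2)*360 = -859/2*360 = -154620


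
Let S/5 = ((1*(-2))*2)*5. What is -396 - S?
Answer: -296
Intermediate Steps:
S = -100 (S = 5*(((1*(-2))*2)*5) = 5*(-2*2*5) = 5*(-4*5) = 5*(-20) = -100)
-396 - S = -396 - 1*(-100) = -396 + 100 = -296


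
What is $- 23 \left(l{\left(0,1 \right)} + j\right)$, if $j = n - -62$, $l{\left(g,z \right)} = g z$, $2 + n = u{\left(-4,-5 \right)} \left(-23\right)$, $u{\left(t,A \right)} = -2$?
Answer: $-2438$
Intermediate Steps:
$n = 44$ ($n = -2 - -46 = -2 + 46 = 44$)
$j = 106$ ($j = 44 - -62 = 44 + 62 = 106$)
$- 23 \left(l{\left(0,1 \right)} + j\right) = - 23 \left(0 \cdot 1 + 106\right) = - 23 \left(0 + 106\right) = \left(-23\right) 106 = -2438$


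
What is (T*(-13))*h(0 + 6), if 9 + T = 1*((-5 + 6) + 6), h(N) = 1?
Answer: 26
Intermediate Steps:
T = -2 (T = -9 + 1*((-5 + 6) + 6) = -9 + 1*(1 + 6) = -9 + 1*7 = -9 + 7 = -2)
(T*(-13))*h(0 + 6) = -2*(-13)*1 = 26*1 = 26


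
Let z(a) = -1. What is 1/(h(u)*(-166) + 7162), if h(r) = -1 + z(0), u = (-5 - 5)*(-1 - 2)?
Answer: 1/7494 ≈ 0.00013344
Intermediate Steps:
u = 30 (u = -10*(-3) = 30)
h(r) = -2 (h(r) = -1 - 1 = -2)
1/(h(u)*(-166) + 7162) = 1/(-2*(-166) + 7162) = 1/(332 + 7162) = 1/7494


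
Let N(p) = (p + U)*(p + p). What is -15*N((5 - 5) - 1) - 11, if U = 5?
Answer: 109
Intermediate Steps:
N(p) = 2*p*(5 + p) (N(p) = (p + 5)*(p + p) = (5 + p)*(2*p) = 2*p*(5 + p))
-15*N((5 - 5) - 1) - 11 = -30*((5 - 5) - 1)*(5 + ((5 - 5) - 1)) - 11 = -30*(0 - 1)*(5 + (0 - 1)) - 11 = -30*(-1)*(5 - 1) - 11 = -30*(-1)*4 - 11 = -15*(-8) - 11 = 120 - 11 = 109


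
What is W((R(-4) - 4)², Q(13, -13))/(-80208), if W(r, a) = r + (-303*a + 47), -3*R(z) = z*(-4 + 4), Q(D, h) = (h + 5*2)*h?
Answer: 653/4456 ≈ 0.14654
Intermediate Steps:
Q(D, h) = h*(10 + h) (Q(D, h) = (h + 10)*h = (10 + h)*h = h*(10 + h))
R(z) = 0 (R(z) = -z*(-4 + 4)/3 = -z*0/3 = -⅓*0 = 0)
W(r, a) = 47 + r - 303*a (W(r, a) = r + (47 - 303*a) = 47 + r - 303*a)
W((R(-4) - 4)², Q(13, -13))/(-80208) = (47 + (0 - 4)² - (-3939)*(10 - 13))/(-80208) = (47 + (-4)² - (-3939)*(-3))*(-1/80208) = (47 + 16 - 303*39)*(-1/80208) = (47 + 16 - 11817)*(-1/80208) = -11754*(-1/80208) = 653/4456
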